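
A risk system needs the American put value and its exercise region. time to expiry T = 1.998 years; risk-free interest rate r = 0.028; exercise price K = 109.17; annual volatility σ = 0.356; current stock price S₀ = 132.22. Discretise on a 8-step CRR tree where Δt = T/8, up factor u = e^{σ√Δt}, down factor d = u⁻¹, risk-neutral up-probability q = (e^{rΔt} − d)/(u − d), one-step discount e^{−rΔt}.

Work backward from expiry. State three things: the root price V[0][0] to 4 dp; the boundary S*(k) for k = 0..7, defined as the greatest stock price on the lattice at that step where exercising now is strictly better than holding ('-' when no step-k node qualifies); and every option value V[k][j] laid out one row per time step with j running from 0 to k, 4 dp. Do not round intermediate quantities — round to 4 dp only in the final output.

price = 12.5355
boundary = - - - - 64.8984 54.3211 64.8984 77.5354
tree:
12.5355
17.9960 6.6915
25.1320 10.3828 2.7146
33.9851 15.7282 4.6341 0.6353
44.2716 23.1293 7.7888 1.2193 0.0000
54.8489 32.7683 12.8281 2.3398 0.0000 0.0000
63.7023 44.2716 20.5512 4.4903 0.0000 0.0000 0.0000
71.1128 54.8489 31.6346 8.6172 0.0000 0.0000 0.0000 0.0000
77.3155 63.7023 44.2716 16.5370 0.0000 0.0000 0.0000 0.0000 0.0000

Δt=0.24975, u=1.19472, d=0.83702, q=0.47526, disc=e^(-rΔt)=0.99303
k=8 terminal: V=max(K-S,0) → 77.3155 63.7023 44.2716 16.5370 0.0000 0.0000 0.0000 0.0000 0.0000
k=7: j=0 S=38.0572 intr=71.1128 cont=70.3520 V=71.1128[EX]; j=1 S=54.3211 intr=54.8489 cont=54.0882 V=54.8489[EX]; j=2 S=77.5354 intr=31.6346 cont=30.8739 V=31.6346[EX]; j=3 S=110.6704 intr=0.0000 cont=8.6172 V=8.6172[hold]; j=4 S=157.9657 intr=0.0000 cont=0.0000 V=0.0000[hold]; j=5 S=225.4729 intr=0.0000 cont=0.0000 V=0.0000[hold]; j=6 S=321.8296 intr=0.0000 cont=0.0000 V=0.0000[hold]; j=7 S=459.3645 intr=0.0000 cont=0.0000 V=0.0000[hold]  S*(7)=77.5354
k=6: j=0 S=45.4677 intr=63.7023 cont=62.9416 V=63.7023[EX]; j=1 S=64.8984 intr=44.2716 cont=43.5108 V=44.2716[EX]; j=2 S=92.6330 intr=16.5370 cont=20.5512 V=20.5512[hold]; j=3 S=132.2200 intr=0.0000 cont=4.4903 V=4.4903[hold]; j=4 S=188.7247 intr=0.0000 cont=0.0000 V=0.0000[hold]; j=5 S=269.3768 intr=0.0000 cont=0.0000 V=0.0000[hold]; j=6 S=384.4959 intr=0.0000 cont=0.0000 V=0.0000[hold]  S*(6)=64.8984
k=5: j=0 S=54.3211 intr=54.8489 cont=54.0882 V=54.8489[EX]; j=1 S=77.5354 intr=31.6346 cont=32.7683 V=32.7683[hold]; j=2 S=110.6704 intr=0.0000 cont=12.8281 V=12.8281[hold]; j=3 S=157.9657 intr=0.0000 cont=2.3398 V=2.3398[hold]; j=4 S=225.4729 intr=0.0000 cont=0.0000 V=0.0000[hold]; j=5 S=321.8296 intr=0.0000 cont=0.0000 V=0.0000[hold]  S*(5)=54.3211
k=4: j=0 S=64.8984 intr=44.2716 cont=44.0459 V=44.2716[EX]; j=1 S=92.6330 intr=16.5370 cont=23.1293 V=23.1293[hold]; j=2 S=132.2200 intr=0.0000 cont=7.7888 V=7.7888[hold]; j=3 S=188.7247 intr=0.0000 cont=1.2193 V=1.2193[hold]; j=4 S=269.3768 intr=0.0000 cont=0.0000 V=0.0000[hold]  S*(4)=64.8984
k=3: j=0 S=77.5354 intr=31.6346 cont=33.9851 V=33.9851[hold]; j=1 S=110.6704 intr=0.0000 cont=15.7282 V=15.7282[hold]; j=2 S=157.9657 intr=0.0000 cont=4.6341 V=4.6341[hold]; j=3 S=225.4729 intr=0.0000 cont=0.6353 V=0.6353[hold]  S*(3)=-
k=2: j=0 S=92.6330 intr=16.5370 cont=25.1320 V=25.1320[hold]; j=1 S=132.2200 intr=0.0000 cont=10.3828 V=10.3828[hold]; j=2 S=188.7247 intr=0.0000 cont=2.7146 V=2.7146[hold]  S*(2)=-
k=1: j=0 S=110.6704 intr=0.0000 cont=17.9960 V=17.9960[hold]; j=1 S=157.9657 intr=0.0000 cont=6.6915 V=6.6915[hold]  S*(1)=-
k=0: j=0 S=132.2200 intr=0.0000 cont=12.5355 V=12.5355[hold]  S*(0)=-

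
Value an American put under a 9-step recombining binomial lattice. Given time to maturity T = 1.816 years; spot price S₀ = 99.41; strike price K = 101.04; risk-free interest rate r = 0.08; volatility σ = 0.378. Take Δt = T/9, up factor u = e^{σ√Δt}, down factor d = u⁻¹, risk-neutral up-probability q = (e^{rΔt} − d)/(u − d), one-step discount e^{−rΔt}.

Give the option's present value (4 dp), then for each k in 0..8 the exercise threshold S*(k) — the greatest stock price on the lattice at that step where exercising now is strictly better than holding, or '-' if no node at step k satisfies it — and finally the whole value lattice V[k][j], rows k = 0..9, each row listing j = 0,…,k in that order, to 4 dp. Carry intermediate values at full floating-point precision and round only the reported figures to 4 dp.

price = 15.4594
boundary = - - - 59.7317 70.7859 59.7317 70.7859 59.7317 70.7859
tree:
15.4594
22.0823 9.4744
30.6634 14.3937 4.9643
41.3083 21.2311 8.1644 1.9917
50.6362 30.2541 13.0826 3.6131 0.4686
58.5074 41.3083 20.2996 6.4396 0.9628 0.0000
65.1494 50.6362 30.2541 11.2093 1.9781 0.0000 0.0000
70.7542 58.5074 41.3083 18.8776 4.0640 0.0000 0.0000 0.0000
75.4838 65.1494 50.6362 30.2541 8.3496 0.0000 0.0000 0.0000 0.0000
79.4747 70.7542 58.5074 41.3083 17.1542 0.0000 0.0000 0.0000 0.0000 0.0000

Δt=0.20178  u=1.18506  d=0.84384  q=0.50534  discount=0.98399
step 9 (expiry): payoffs max(K−S,0) = 79.4747 70.7542 58.5074 41.3083 17.1542 0.0000 0.0000 0.0000 0.0000 0.0000
step 8: (k=8,j=0): S=25.5562, (K−S)⁺=75.4838, hold=73.8658 ⇒ V=75.4838 exercise | (k=8,j=1): S=35.8906, (K−S)⁺=65.1494, hold=63.5315 ⇒ V=65.1494 exercise | (k=8,j=2): S=50.4038, (K−S)⁺=50.6362, hold=49.0183 ⇒ V=50.6362 exercise | (k=8,j=3): S=70.7859, (K−S)⁺=30.2541, hold=28.6362 ⇒ V=30.2541 exercise | (k=8,j=4): S=99.4100, (K−S)⁺=1.6300, hold=8.3496 ⇒ V=8.3496 continue | (k=8,j=5): S=139.6090, (K−S)⁺=0.0000, hold=0.0000 ⇒ V=0.0000 continue | (k=8,j=6): S=196.0634, (K−S)⁺=0.0000, hold=0.0000 ⇒ V=0.0000 continue | (k=8,j=7): S=275.3467, (K−S)⁺=0.0000, hold=0.0000 ⇒ V=0.0000 continue | (k=8,j=8): S=386.6902, (K−S)⁺=0.0000, hold=0.0000 ⇒ V=0.0000 continue  boundary S*=70.7859
step 7: (k=7,j=0): S=30.2858, (K−S)⁺=70.7542, hold=69.1363 ⇒ V=70.7542 exercise | (k=7,j=1): S=42.5326, (K−S)⁺=58.5074, hold=56.8895 ⇒ V=58.5074 exercise | (k=7,j=2): S=59.7317, (K−S)⁺=41.3083, hold=39.6903 ⇒ V=41.3083 exercise | (k=7,j=3): S=83.8858, (K−S)⁺=17.1542, hold=18.8776 ⇒ V=18.8776 continue | (k=7,j=4): S=117.8072, (K−S)⁺=0.0000, hold=4.0640 ⇒ V=4.0640 continue | (k=7,j=5): S=165.4455, (K−S)⁺=0.0000, hold=0.0000 ⇒ V=0.0000 continue | (k=7,j=6): S=232.3476, (K−S)⁺=0.0000, hold=0.0000 ⇒ V=0.0000 continue | (k=7,j=7): S=326.3034, (K−S)⁺=0.0000, hold=0.0000 ⇒ V=0.0000 continue  boundary S*=59.7317
step 6: (k=6,j=0): S=35.8906, (K−S)⁺=65.1494, hold=63.5315 ⇒ V=65.1494 exercise | (k=6,j=1): S=50.4038, (K−S)⁺=50.6362, hold=49.0183 ⇒ V=50.6362 exercise | (k=6,j=2): S=70.7859, (K−S)⁺=30.2541, hold=29.4931 ⇒ V=30.2541 exercise | (k=6,j=3): S=99.4100, (K−S)⁺=1.6300, hold=11.2093 ⇒ V=11.2093 continue | (k=6,j=4): S=139.6090, (K−S)⁺=0.0000, hold=1.9781 ⇒ V=1.9781 continue | (k=6,j=5): S=196.0634, (K−S)⁺=0.0000, hold=0.0000 ⇒ V=0.0000 continue | (k=6,j=6): S=275.3467, (K−S)⁺=0.0000, hold=0.0000 ⇒ V=0.0000 continue  boundary S*=70.7859
step 5: (k=5,j=0): S=42.5326, (K−S)⁺=58.5074, hold=56.8895 ⇒ V=58.5074 exercise | (k=5,j=1): S=59.7317, (K−S)⁺=41.3083, hold=39.6903 ⇒ V=41.3083 exercise | (k=5,j=2): S=83.8858, (K−S)⁺=17.1542, hold=20.2996 ⇒ V=20.2996 continue | (k=5,j=3): S=117.8072, (K−S)⁺=0.0000, hold=6.4396 ⇒ V=6.4396 continue | (k=5,j=4): S=165.4455, (K−S)⁺=0.0000, hold=0.9628 ⇒ V=0.9628 continue | (k=5,j=5): S=232.3476, (K−S)⁺=0.0000, hold=0.0000 ⇒ V=0.0000 continue  boundary S*=59.7317
step 4: (k=4,j=0): S=50.4038, (K−S)⁺=50.6362, hold=49.0183 ⇒ V=50.6362 exercise | (k=4,j=1): S=70.7859, (K−S)⁺=30.2541, hold=30.2002 ⇒ V=30.2541 exercise | (k=4,j=2): S=99.4100, (K−S)⁺=1.6300, hold=13.0826 ⇒ V=13.0826 continue | (k=4,j=3): S=139.6090, (K−S)⁺=0.0000, hold=3.6131 ⇒ V=3.6131 continue | (k=4,j=4): S=196.0634, (K−S)⁺=0.0000, hold=0.4686 ⇒ V=0.4686 continue  boundary S*=70.7859
step 3: (k=3,j=0): S=59.7317, (K−S)⁺=41.3083, hold=39.6903 ⇒ V=41.3083 exercise | (k=3,j=1): S=83.8858, (K−S)⁺=17.1542, hold=21.2311 ⇒ V=21.2311 continue | (k=3,j=2): S=117.8072, (K−S)⁺=0.0000, hold=8.1644 ⇒ V=8.1644 continue | (k=3,j=3): S=165.4455, (K−S)⁺=0.0000, hold=1.9917 ⇒ V=1.9917 continue  boundary S*=59.7317
step 2: (k=2,j=0): S=70.7859, (K−S)⁺=30.2541, hold=30.6634 ⇒ V=30.6634 continue | (k=2,j=1): S=99.4100, (K−S)⁺=1.6300, hold=14.3937 ⇒ V=14.3937 continue | (k=2,j=2): S=139.6090, (K−S)⁺=0.0000, hold=4.9643 ⇒ V=4.9643 continue  boundary S*=-
step 1: (k=1,j=0): S=83.8858, (K−S)⁺=17.1542, hold=22.0823 ⇒ V=22.0823 continue | (k=1,j=1): S=117.8072, (K−S)⁺=0.0000, hold=9.4744 ⇒ V=9.4744 continue  boundary S*=-
step 0: (k=0,j=0): S=99.4100, (K−S)⁺=1.6300, hold=15.4594 ⇒ V=15.4594 continue  boundary S*=-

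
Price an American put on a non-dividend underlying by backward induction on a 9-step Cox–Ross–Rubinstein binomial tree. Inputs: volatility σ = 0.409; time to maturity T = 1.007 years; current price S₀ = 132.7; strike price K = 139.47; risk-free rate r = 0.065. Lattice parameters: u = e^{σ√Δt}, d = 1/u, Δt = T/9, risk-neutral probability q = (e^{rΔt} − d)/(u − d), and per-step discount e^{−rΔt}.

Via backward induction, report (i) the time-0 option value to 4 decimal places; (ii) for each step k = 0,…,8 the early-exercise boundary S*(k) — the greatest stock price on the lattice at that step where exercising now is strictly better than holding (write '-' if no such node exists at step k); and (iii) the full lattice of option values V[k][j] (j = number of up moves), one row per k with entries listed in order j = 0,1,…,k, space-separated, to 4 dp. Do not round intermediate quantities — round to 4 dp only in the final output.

Δt=0.11189, u=1.14661, d=0.87214, q=0.49244, disc=e^(-rΔt)=0.99275
k=9 terminal: V=max(K-S,0) → 100.7327 88.5415 72.5135 51.4414 23.7375 0.0000 0.0000 0.0000 0.0000 0.0000
k=8: j=0 S=44.4166 intr=95.0534 cont=94.0427 V=95.0534[EX]; j=1 S=58.3952 intr=81.0748 cont=80.0642 V=81.0748[EX]; j=2 S=76.7729 intr=62.6971 cont=61.6864 V=62.6971[EX]; j=3 S=100.9345 intr=38.5355 cont=37.5249 V=38.5355[EX]; j=4 S=132.7000 intr=6.7700 cont=11.9608 V=11.9608[hold]; j=5 S=174.4626 intr=0.0000 cont=0.0000 V=0.0000[hold]; j=6 S=229.3684 intr=0.0000 cont=0.0000 V=0.0000[hold]; j=7 S=301.5540 intr=0.0000 cont=0.0000 V=0.0000[hold]; j=8 S=396.4573 intr=0.0000 cont=0.0000 V=0.0000[hold]  S*(8)=100.9345
k=7: j=0 S=50.9285 intr=88.5415 cont=87.5308 V=88.5415[EX]; j=1 S=66.9565 intr=72.5135 cont=71.5029 V=72.5135[EX]; j=2 S=88.0286 intr=51.4414 cont=50.4307 V=51.4414[EX]; j=3 S=115.7325 intr=23.7375 cont=25.2645 V=25.2645[hold]; j=4 S=152.1551 intr=0.0000 cont=6.0268 V=6.0268[hold]; j=5 S=200.0405 intr=0.0000 cont=0.0000 V=0.0000[hold]; j=6 S=262.9961 intr=0.0000 cont=0.0000 V=0.0000[hold]; j=7 S=345.7647 intr=0.0000 cont=0.0000 V=0.0000[hold]  S*(7)=88.0286
k=6: j=0 S=58.3952 intr=81.0748 cont=80.0642 V=81.0748[EX]; j=1 S=76.7729 intr=62.6971 cont=61.6864 V=62.6971[EX]; j=2 S=100.9345 intr=38.5355 cont=38.2714 V=38.5355[EX]; j=3 S=132.7000 intr=6.7700 cont=15.6766 V=15.6766[hold]; j=4 S=174.4626 intr=0.0000 cont=3.0368 V=3.0368[hold]; j=5 S=229.3684 intr=0.0000 cont=0.0000 V=0.0000[hold]; j=6 S=301.5540 intr=0.0000 cont=0.0000 V=0.0000[hold]  S*(6)=100.9345
k=5: j=0 S=66.9565 intr=72.5135 cont=71.5029 V=72.5135[EX]; j=1 S=88.0286 intr=51.4414 cont=50.4307 V=51.4414[EX]; j=2 S=115.7325 intr=23.7375 cont=27.0811 V=27.0811[hold]; j=3 S=152.1551 intr=0.0000 cont=9.3837 V=9.3837[hold]; j=4 S=200.0405 intr=0.0000 cont=1.5302 V=1.5302[hold]; j=5 S=262.9961 intr=0.0000 cont=0.0000 V=0.0000[hold]  S*(5)=88.0286
k=4: j=0 S=76.7729 intr=62.6971 cont=61.6864 V=62.6971[EX]; j=1 S=100.9345 intr=38.5355 cont=39.1594 V=39.1594[hold]; j=2 S=132.7000 intr=6.7700 cont=18.2330 V=18.2330[hold]; j=3 S=174.4626 intr=0.0000 cont=5.4763 V=5.4763[hold]; j=4 S=229.3684 intr=0.0000 cont=0.7710 V=0.7710[hold]  S*(4)=76.7729
k=3: j=0 S=88.0286 intr=51.4414 cont=50.7358 V=51.4414[EX]; j=1 S=115.7325 intr=23.7375 cont=28.6452 V=28.6452[hold]; j=2 S=152.1551 intr=0.0000 cont=11.8644 V=11.8644[hold]; j=3 S=200.0405 intr=0.0000 cont=3.1363 V=3.1363[hold]  S*(3)=88.0286
k=2: j=0 S=100.9345 intr=38.5355 cont=39.9241 V=39.9241[hold]; j=1 S=132.7000 intr=6.7700 cont=20.2339 V=20.2339[hold]; j=2 S=174.4626 intr=0.0000 cont=7.5115 V=7.5115[hold]  S*(2)=-
k=1: j=0 S=115.7325 intr=23.7375 cont=30.0088 V=30.0088[hold]; j=1 S=152.1551 intr=0.0000 cont=13.8676 V=13.8676[hold]  S*(1)=-
k=0: j=0 S=132.7000 intr=6.7700 cont=21.9003 V=21.9003[hold]  S*(0)=-

price = 21.9003
boundary = - - - 88.0286 76.7729 88.0286 100.9345 88.0286 100.9345
tree:
21.9003
30.0088 13.8676
39.9241 20.2339 7.5115
51.4414 28.6452 11.8644 3.1363
62.6971 39.1594 18.2330 5.4763 0.7710
72.5135 51.4414 27.0811 9.3837 1.5302 0.0000
81.0748 62.6971 38.5355 15.6766 3.0368 0.0000 0.0000
88.5415 72.5135 51.4414 25.2645 6.0268 0.0000 0.0000 0.0000
95.0534 81.0748 62.6971 38.5355 11.9608 0.0000 0.0000 0.0000 0.0000
100.7327 88.5415 72.5135 51.4414 23.7375 0.0000 0.0000 0.0000 0.0000 0.0000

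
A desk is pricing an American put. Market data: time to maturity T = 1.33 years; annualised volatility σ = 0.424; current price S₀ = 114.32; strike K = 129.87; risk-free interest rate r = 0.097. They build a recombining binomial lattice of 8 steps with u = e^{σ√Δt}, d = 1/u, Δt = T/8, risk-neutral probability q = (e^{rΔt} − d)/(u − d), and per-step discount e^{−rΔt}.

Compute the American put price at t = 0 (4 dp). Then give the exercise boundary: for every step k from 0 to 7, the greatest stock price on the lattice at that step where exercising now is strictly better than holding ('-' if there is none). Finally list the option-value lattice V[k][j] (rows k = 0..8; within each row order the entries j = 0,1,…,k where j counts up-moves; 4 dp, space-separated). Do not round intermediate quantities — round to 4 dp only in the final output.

price = 25.5183
boundary = - - 80.9021 68.0579 80.9021 68.0579 80.9021 96.1703
tree:
25.5183
35.8798 16.1315
48.9679 24.1405 8.7600
61.8121 35.0076 14.2111 3.6712
72.6171 48.9679 22.3808 6.6191 0.8847
81.7067 61.8121 33.9379 11.7147 1.8115 0.0000
89.3532 72.6171 48.9679 20.2225 3.7090 0.0000 0.0000
95.7857 81.7067 61.8121 33.6997 7.5944 0.0000 0.0000 0.0000
101.1970 89.3532 72.6171 48.9679 15.5500 0.0000 0.0000 0.0000 0.0000

Δt=0.16625  u=1.18872  d=0.84124  q=0.50367  discount=0.98400
step 8 (expiry): payoffs max(K−S,0) = 101.1970 89.3532 72.6171 48.9679 15.5500 0.0000 0.0000 0.0000 0.0000
step 7: (k=7,j=0): S=34.0843, (K−S)⁺=95.7857, hold=93.7082 ⇒ V=95.7857 exercise | (k=7,j=1): S=48.1633, (K−S)⁺=81.7067, hold=79.6292 ⇒ V=81.7067 exercise | (k=7,j=2): S=68.0579, (K−S)⁺=61.8121, hold=59.7346 ⇒ V=61.8121 exercise | (k=7,j=3): S=96.1703, (K−S)⁺=33.6997, hold=31.6222 ⇒ V=33.6997 exercise | (k=7,j=4): S=135.8950, (K−S)⁺=0.0000, hold=7.5944 ⇒ V=7.5944 continue | (k=7,j=5): S=192.0285, (K−S)⁺=0.0000, hold=0.0000 ⇒ V=0.0000 continue | (k=7,j=6): S=271.3489, (K−S)⁺=0.0000, hold=0.0000 ⇒ V=0.0000 continue | (k=7,j=7): S=383.4338, (K−S)⁺=0.0000, hold=0.0000 ⇒ V=0.0000 continue  boundary S*=96.1703
step 6: (k=6,j=0): S=40.5168, (K−S)⁺=89.3532, hold=87.2757 ⇒ V=89.3532 exercise | (k=6,j=1): S=57.2529, (K−S)⁺=72.6171, hold=70.5396 ⇒ V=72.6171 exercise | (k=6,j=2): S=80.9021, (K−S)⁺=48.9679, hold=46.8904 ⇒ V=48.9679 exercise | (k=6,j=3): S=114.3200, (K−S)⁺=15.5500, hold=20.2225 ⇒ V=20.2225 continue | (k=6,j=4): S=161.5417, (K−S)⁺=0.0000, hold=3.7090 ⇒ V=3.7090 continue | (k=6,j=5): S=228.2690, (K−S)⁺=0.0000, hold=0.0000 ⇒ V=0.0000 continue | (k=6,j=6): S=322.5590, (K−S)⁺=0.0000, hold=0.0000 ⇒ V=0.0000 continue  boundary S*=80.9021
step 5: (k=5,j=0): S=48.1633, (K−S)⁺=81.7067, hold=79.6292 ⇒ V=81.7067 exercise | (k=5,j=1): S=68.0579, (K−S)⁺=61.8121, hold=59.7346 ⇒ V=61.8121 exercise | (k=5,j=2): S=96.1703, (K−S)⁺=33.6997, hold=33.9379 ⇒ V=33.9379 continue | (k=5,j=3): S=135.8950, (K−S)⁺=0.0000, hold=11.7147 ⇒ V=11.7147 continue | (k=5,j=4): S=192.0285, (K−S)⁺=0.0000, hold=1.8115 ⇒ V=1.8115 continue | (k=5,j=5): S=271.3489, (K−S)⁺=0.0000, hold=0.0000 ⇒ V=0.0000 continue  boundary S*=68.0579
step 4: (k=4,j=0): S=57.2529, (K−S)⁺=72.6171, hold=70.5396 ⇒ V=72.6171 exercise | (k=4,j=1): S=80.9021, (K−S)⁺=48.9679, hold=47.0084 ⇒ V=48.9679 exercise | (k=4,j=2): S=114.3200, (K−S)⁺=15.5500, hold=22.3808 ⇒ V=22.3808 continue | (k=4,j=3): S=161.5417, (K−S)⁺=0.0000, hold=6.6191 ⇒ V=6.6191 continue | (k=4,j=4): S=228.2690, (K−S)⁺=0.0000, hold=0.8847 ⇒ V=0.8847 continue  boundary S*=80.9021
step 3: (k=3,j=0): S=68.0579, (K−S)⁺=61.8121, hold=59.7346 ⇒ V=61.8121 exercise | (k=3,j=1): S=96.1703, (K−S)⁺=33.6997, hold=35.0076 ⇒ V=35.0076 continue | (k=3,j=2): S=135.8950, (K−S)⁺=0.0000, hold=14.2111 ⇒ V=14.2111 continue | (k=3,j=3): S=192.0285, (K−S)⁺=0.0000, hold=3.6712 ⇒ V=3.6712 continue  boundary S*=68.0579
step 2: (k=2,j=0): S=80.9021, (K−S)⁺=48.9679, hold=47.5386 ⇒ V=48.9679 exercise | (k=2,j=1): S=114.3200, (K−S)⁺=15.5500, hold=24.1405 ⇒ V=24.1405 continue | (k=2,j=2): S=161.5417, (K−S)⁺=0.0000, hold=8.7600 ⇒ V=8.7600 continue  boundary S*=80.9021
step 1: (k=1,j=0): S=96.1703, (K−S)⁺=33.6997, hold=35.8798 ⇒ V=35.8798 continue | (k=1,j=1): S=135.8950, (K−S)⁺=0.0000, hold=16.1315 ⇒ V=16.1315 continue  boundary S*=-
step 0: (k=0,j=0): S=114.3200, (K−S)⁺=15.5500, hold=25.5183 ⇒ V=25.5183 continue  boundary S*=-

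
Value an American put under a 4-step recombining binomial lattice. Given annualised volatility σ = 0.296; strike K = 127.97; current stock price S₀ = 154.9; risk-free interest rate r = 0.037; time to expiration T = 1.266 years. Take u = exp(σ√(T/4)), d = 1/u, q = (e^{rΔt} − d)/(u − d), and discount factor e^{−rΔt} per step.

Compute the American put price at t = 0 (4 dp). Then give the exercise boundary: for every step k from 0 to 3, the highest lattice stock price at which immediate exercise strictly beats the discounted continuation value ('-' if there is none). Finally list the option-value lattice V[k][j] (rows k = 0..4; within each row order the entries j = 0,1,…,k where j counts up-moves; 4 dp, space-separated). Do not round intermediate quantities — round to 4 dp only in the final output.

price = 7.3675
boundary = - - - 93.9916
tree:
7.3675
12.6512 2.1240
21.1422 4.2443 0.0000
33.9784 8.4813 0.0000 0.0000
48.3965 16.9478 0.0000 0.0000 0.0000

Δt=0.31650, u=1.18119, d=0.84660, q=0.49367, disc=e^(-rΔt)=0.98836
k=4 terminal: V=max(K-S,0) → 48.3965 16.9478 0.0000 0.0000 0.0000
k=3: j=0 S=93.9916 intr=33.9784 cont=32.4885 V=33.9784[EX]; j=1 S=131.1386 intr=0.0000 cont=8.4813 V=8.4813[hold]; j=2 S=182.9667 intr=0.0000 cont=0.0000 V=0.0000[hold]; j=3 S=255.2782 intr=0.0000 cont=0.0000 V=0.0000[hold]  S*(3)=93.9916
k=2: j=0 S=111.0222 intr=16.9478 cont=21.1422 V=21.1422[hold]; j=1 S=154.9000 intr=0.0000 cont=4.2443 V=4.2443[hold]; j=2 S=216.1190 intr=0.0000 cont=0.0000 V=0.0000[hold]  S*(2)=-
k=1: j=0 S=131.1386 intr=0.0000 cont=12.6512 V=12.6512[hold]; j=1 S=182.9667 intr=0.0000 cont=2.1240 V=2.1240[hold]  S*(1)=-
k=0: j=0 S=154.9000 intr=0.0000 cont=7.3675 V=7.3675[hold]  S*(0)=-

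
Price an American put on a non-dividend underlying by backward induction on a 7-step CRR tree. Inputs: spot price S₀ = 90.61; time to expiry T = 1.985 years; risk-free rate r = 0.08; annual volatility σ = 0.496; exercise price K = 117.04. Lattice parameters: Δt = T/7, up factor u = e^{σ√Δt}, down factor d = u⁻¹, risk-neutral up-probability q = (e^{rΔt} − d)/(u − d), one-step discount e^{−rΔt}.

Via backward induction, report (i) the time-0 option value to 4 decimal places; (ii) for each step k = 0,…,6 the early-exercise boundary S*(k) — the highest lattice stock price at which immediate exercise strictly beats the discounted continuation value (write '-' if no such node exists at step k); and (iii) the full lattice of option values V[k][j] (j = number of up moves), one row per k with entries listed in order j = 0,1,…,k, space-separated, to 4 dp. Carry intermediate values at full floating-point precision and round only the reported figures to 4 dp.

price = 34.8181
boundary = - - 53.4267 69.5772 53.4267 69.5772 90.6100
tree:
34.8181
47.9217 22.1410
63.6133 33.0401 11.2689
76.0149 47.4628 18.8330 3.5264
85.5378 63.6133 30.5544 6.9012 0.0000
92.8502 76.0149 47.4628 13.5055 0.0000 0.0000
98.4653 85.5378 63.6133 26.4300 0.0000 0.0000 0.0000
102.7769 92.8502 76.0149 47.4628 0.0000 0.0000 0.0000 0.0000

Δt=0.28357, u=1.30229, d=0.76788, q=0.47728, disc=e^(-rΔt)=0.97757
k=7 terminal: V=max(K-S,0) → 102.7769 92.8502 76.0149 47.4628 0.0000 0.0000 0.0000 0.0000
k=6: j=0 S=18.5747 intr=98.4653 cont=95.8400 V=98.4653[EX]; j=1 S=31.5022 intr=85.5378 cont=82.9126 V=85.5378[EX]; j=2 S=53.4267 intr=63.6133 cont=60.9881 V=63.6133[EX]; j=3 S=90.6100 intr=26.4300 cont=24.2531 V=26.4300[EX]; j=4 S=153.6717 intr=0.0000 cont=0.0000 V=0.0000[hold]; j=5 S=260.6225 intr=0.0000 cont=0.0000 V=0.0000[hold]; j=6 S=442.0076 intr=0.0000 cont=0.0000 V=0.0000[hold]  S*(6)=90.6100
k=5: j=0 S=24.1898 intr=92.8502 cont=90.2250 V=92.8502[EX]; j=1 S=41.0251 intr=76.0149 cont=73.3897 V=76.0149[EX]; j=2 S=69.5772 intr=47.4628 cont=44.8375 V=47.4628[EX]; j=3 S=118.0008 intr=0.0000 cont=13.5055 V=13.5055[hold]; j=4 S=200.1257 intr=0.0000 cont=0.0000 V=0.0000[hold]; j=5 S=339.4070 intr=0.0000 cont=0.0000 V=0.0000[hold]  S*(5)=69.5772
k=4: j=0 S=31.5022 intr=85.5378 cont=82.9126 V=85.5378[EX]; j=1 S=53.4267 intr=63.6133 cont=60.9881 V=63.6133[EX]; j=2 S=90.6100 intr=26.4300 cont=30.5544 V=30.5544[hold]; j=3 S=153.6717 intr=0.0000 cont=6.9012 V=6.9012[hold]; j=4 S=260.6225 intr=0.0000 cont=0.0000 V=0.0000[hold]  S*(4)=53.4267
k=3: j=0 S=41.0251 intr=76.0149 cont=73.3897 V=76.0149[EX]; j=1 S=69.5772 intr=47.4628 cont=46.7619 V=47.4628[EX]; j=2 S=118.0008 intr=0.0000 cont=18.8330 V=18.8330[hold]; j=3 S=200.1257 intr=0.0000 cont=3.5264 V=3.5264[hold]  S*(3)=69.5772
k=2: j=0 S=53.4267 intr=63.6133 cont=60.9881 V=63.6133[EX]; j=1 S=90.6100 intr=26.4300 cont=33.0401 V=33.0401[hold]; j=2 S=153.6717 intr=0.0000 cont=11.2689 V=11.2689[hold]  S*(2)=53.4267
k=1: j=0 S=69.5772 intr=47.4628 cont=47.9217 V=47.9217[hold]; j=1 S=118.0008 intr=0.0000 cont=22.1410 V=22.1410[hold]  S*(1)=-
k=0: j=0 S=90.6100 intr=26.4300 cont=34.8181 V=34.8181[hold]  S*(0)=-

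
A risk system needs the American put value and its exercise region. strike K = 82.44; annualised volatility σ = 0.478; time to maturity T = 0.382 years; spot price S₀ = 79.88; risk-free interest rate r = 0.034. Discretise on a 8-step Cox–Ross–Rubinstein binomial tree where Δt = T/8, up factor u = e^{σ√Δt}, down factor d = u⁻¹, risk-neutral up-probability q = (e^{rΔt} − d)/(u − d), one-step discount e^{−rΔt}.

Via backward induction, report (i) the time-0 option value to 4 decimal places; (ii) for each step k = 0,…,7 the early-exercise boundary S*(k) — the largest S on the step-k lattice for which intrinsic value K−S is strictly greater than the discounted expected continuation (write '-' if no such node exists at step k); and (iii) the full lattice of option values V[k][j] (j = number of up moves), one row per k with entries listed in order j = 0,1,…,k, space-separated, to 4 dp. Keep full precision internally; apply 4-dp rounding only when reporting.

price = 10.3948
boundary = - - - - 52.6002 58.3915 64.8205 71.9574
tree:
10.3948
14.2310 6.3018
18.8902 9.2653 3.1341
24.2089 13.2304 5.0296 1.1049
29.8398 18.2312 7.8938 1.9645 0.1836
35.0568 24.0485 12.0328 3.4665 0.3548 0.0000
39.7563 29.8398 17.6195 6.0617 0.6855 0.0000 0.0000
43.9898 35.0568 24.0485 10.4826 1.3248 0.0000 0.0000 0.0000
47.8033 39.7563 29.8398 17.6195 2.5600 0.0000 0.0000 0.0000 0.0000

Δt=0.04775, u=1.11010, d=0.90082, q=0.48167, disc=e^(-rΔt)=0.99838
k=8 terminal: V=max(K-S,0) → 47.8033 39.7563 29.8398 17.6195 2.5600 0.0000 0.0000 0.0000 0.0000
k=7: j=0 S=38.4502 intr=43.9898 cont=43.8560 V=43.9898[EX]; j=1 S=47.3832 intr=35.0568 cont=34.9230 V=35.0568[EX]; j=2 S=58.3915 intr=24.0485 cont=23.9147 V=24.0485[EX]; j=3 S=71.9574 intr=10.4826 cont=10.3489 V=10.4826[EX]; j=4 S=88.6749 intr=0.0000 cont=1.3248 V=1.3248[hold]; j=5 S=109.2763 intr=0.0000 cont=0.0000 V=0.0000[hold]; j=6 S=134.6640 intr=0.0000 cont=0.0000 V=0.0000[hold]; j=7 S=165.9499 intr=0.0000 cont=0.0000 V=0.0000[hold]  S*(7)=71.9574
k=6: j=0 S=42.6837 intr=39.7563 cont=39.6226 V=39.7563[EX]; j=1 S=52.6002 intr=29.8398 cont=29.7061 V=29.8398[EX]; j=2 S=64.8205 intr=17.6195 cont=17.4857 V=17.6195[EX]; j=3 S=79.8800 intr=2.5600 cont=6.0617 V=6.0617[hold]; j=4 S=98.4382 intr=0.0000 cont=0.6855 V=0.6855[hold]; j=5 S=121.3078 intr=0.0000 cont=0.0000 V=0.0000[hold]; j=6 S=149.4907 intr=0.0000 cont=0.0000 V=0.0000[hold]  S*(6)=64.8205
k=5: j=0 S=47.3832 intr=35.0568 cont=34.9230 V=35.0568[EX]; j=1 S=58.3915 intr=24.0485 cont=23.9147 V=24.0485[EX]; j=2 S=71.9574 intr=10.4826 cont=12.0328 V=12.0328[hold]; j=3 S=88.6749 intr=0.0000 cont=3.4665 V=3.4665[hold]; j=4 S=109.2763 intr=0.0000 cont=0.3548 V=0.3548[hold]; j=5 S=134.6640 intr=0.0000 cont=0.0000 V=0.0000[hold]  S*(5)=58.3915
k=4: j=0 S=52.6002 intr=29.8398 cont=29.7061 V=29.8398[EX]; j=1 S=64.8205 intr=17.6195 cont=18.2312 V=18.2312[hold]; j=2 S=79.8800 intr=2.5600 cont=7.8938 V=7.8938[hold]; j=3 S=98.4382 intr=0.0000 cont=1.9645 V=1.9645[hold]; j=4 S=121.3078 intr=0.0000 cont=0.1836 V=0.1836[hold]  S*(4)=52.6002
k=3: j=0 S=58.3915 intr=24.0485 cont=24.2089 V=24.2089[hold]; j=1 S=71.9574 intr=10.4826 cont=13.2304 V=13.2304[hold]; j=2 S=88.6749 intr=0.0000 cont=5.0296 V=5.0296[hold]; j=3 S=109.2763 intr=0.0000 cont=1.1049 V=1.1049[hold]  S*(3)=-
k=2: j=0 S=64.8205 intr=17.6195 cont=18.8902 V=18.8902[hold]; j=1 S=79.8800 intr=2.5600 cont=9.2653 V=9.2653[hold]; j=2 S=98.4382 intr=0.0000 cont=3.1341 V=3.1341[hold]  S*(2)=-
k=1: j=0 S=71.9574 intr=10.4826 cont=14.2310 V=14.2310[hold]; j=1 S=88.6749 intr=0.0000 cont=6.3018 V=6.3018[hold]  S*(1)=-
k=0: j=0 S=79.8800 intr=2.5600 cont=10.3948 V=10.3948[hold]  S*(0)=-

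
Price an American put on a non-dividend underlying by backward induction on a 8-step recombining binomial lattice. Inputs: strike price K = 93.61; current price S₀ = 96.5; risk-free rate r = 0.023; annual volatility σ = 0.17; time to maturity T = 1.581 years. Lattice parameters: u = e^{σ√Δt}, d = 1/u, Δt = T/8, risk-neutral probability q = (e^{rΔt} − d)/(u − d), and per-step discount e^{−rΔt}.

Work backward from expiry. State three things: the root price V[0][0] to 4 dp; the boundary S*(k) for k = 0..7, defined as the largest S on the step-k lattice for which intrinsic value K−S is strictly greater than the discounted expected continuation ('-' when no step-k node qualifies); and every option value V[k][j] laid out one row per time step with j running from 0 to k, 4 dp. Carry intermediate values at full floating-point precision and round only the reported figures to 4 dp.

params: Δt=0.19762 u=1.07850 d=0.92721 q=0.51123 e^(-rΔt)=0.99546
t_8 payoffs: 40.8921 32.2903 22.2849 10.6469 0.0000 0.0000 0.0000 0.0000 0.0000
t_7: node(7,0) S=56.8564 payoff=36.7536 vs cont=36.3291 → 36.7536 [stop]  node(7,1) S=66.1335 payoff=27.4765 vs cont=27.0520 → 27.4765 [stop]  node(7,2) S=76.9243 payoff=16.6857 vs cont=16.2611 → 16.6857 [stop]  node(7,3) S=89.4759 payoff=4.1341 vs cont=5.1803 → 5.1803 [wait]  node(7,4) S=104.0755 payoff=0.0000 vs cont=0.0000 → 0.0000 [wait]  node(7,5) S=121.0573 payoff=0.0000 vs cont=0.0000 → 0.0000 [wait]  node(7,6) S=140.8099 payoff=0.0000 vs cont=0.0000 → 0.0000 [wait]  node(7,7) S=163.7855 payoff=0.0000 vs cont=0.0000 → 0.0000 [wait]  ⇒ S*(7)=76.9243
t_6: node(6,0) S=61.3197 payoff=32.2903 vs cont=31.8657 → 32.2903 [stop]  node(6,1) S=71.3251 payoff=22.2849 vs cont=21.8603 → 22.2849 [stop]  node(6,2) S=82.9631 payoff=10.6469 vs cont=10.7548 → 10.7548 [wait]  node(6,3) S=96.5000 payoff=0.0000 vs cont=2.5205 → 2.5205 [wait]  node(6,4) S=112.2457 payoff=0.0000 vs cont=0.0000 → 0.0000 [wait]  node(6,5) S=130.5606 payoff=0.0000 vs cont=0.0000 → 0.0000 [wait]  node(6,6) S=151.8638 payoff=0.0000 vs cont=0.0000 → 0.0000 [wait]  ⇒ S*(6)=71.3251
t_5: node(5,0) S=66.1335 payoff=27.4765 vs cont=27.0520 → 27.4765 [stop]  node(5,1) S=76.9243 payoff=16.6857 vs cont=16.3160 → 16.6857 [stop]  node(5,2) S=89.4759 payoff=4.1341 vs cont=6.5155 → 6.5155 [wait]  node(5,3) S=104.0755 payoff=0.0000 vs cont=1.2264 → 1.2264 [wait]  node(5,4) S=121.0573 payoff=0.0000 vs cont=0.0000 → 0.0000 [wait]  node(5,5) S=140.8099 payoff=0.0000 vs cont=0.0000 → 0.0000 [wait]  ⇒ S*(5)=76.9243
t_4: node(4,0) S=71.3251 payoff=22.2849 vs cont=21.8603 → 22.2849 [stop]  node(4,1) S=82.9631 payoff=10.6469 vs cont=11.4343 → 11.4343 [wait]  node(4,2) S=96.5000 payoff=0.0000 vs cont=3.7943 → 3.7943 [wait]  node(4,3) S=112.2457 payoff=0.0000 vs cont=0.5967 → 0.5967 [wait]  node(4,4) S=130.5606 payoff=0.0000 vs cont=0.0000 → 0.0000 [wait]  ⇒ S*(4)=71.3251
t_3: node(3,0) S=76.9243 payoff=16.6857 vs cont=16.6619 → 16.6857 [stop]  node(3,1) S=89.4759 payoff=4.1341 vs cont=7.4944 → 7.4944 [wait]  node(3,2) S=104.0755 payoff=0.0000 vs cont=2.1498 → 2.1498 [wait]  node(3,3) S=121.0573 payoff=0.0000 vs cont=0.2903 → 0.2903 [wait]  ⇒ S*(3)=76.9243
t_2: node(2,0) S=82.9631 payoff=10.6469 vs cont=11.9325 → 11.9325 [wait]  node(2,1) S=96.5000 payoff=0.0000 vs cont=4.7405 → 4.7405 [wait]  node(2,2) S=112.2457 payoff=0.0000 vs cont=1.1937 → 1.1937 [wait]  ⇒ S*(2)=-
t_1: node(1,0) S=89.4759 payoff=4.1341 vs cont=8.2183 → 8.2183 [wait]  node(1,1) S=104.0755 payoff=0.0000 vs cont=2.9140 → 2.9140 [wait]  ⇒ S*(1)=-
t_0: node(0,0) S=96.5000 payoff=0.0000 vs cont=5.4816 → 5.4816 [wait]  ⇒ S*(0)=-

price = 5.4816
boundary = - - - 76.9243 71.3251 76.9243 71.3251 76.9243
tree:
5.4816
8.2183 2.9140
11.9325 4.7405 1.1937
16.6857 7.4944 2.1498 0.2903
22.2849 11.4343 3.7943 0.5967 0.0000
27.4765 16.6857 6.5155 1.2264 0.0000 0.0000
32.2903 22.2849 10.7548 2.5205 0.0000 0.0000 0.0000
36.7536 27.4765 16.6857 5.1803 0.0000 0.0000 0.0000 0.0000
40.8921 32.2903 22.2849 10.6469 0.0000 0.0000 0.0000 0.0000 0.0000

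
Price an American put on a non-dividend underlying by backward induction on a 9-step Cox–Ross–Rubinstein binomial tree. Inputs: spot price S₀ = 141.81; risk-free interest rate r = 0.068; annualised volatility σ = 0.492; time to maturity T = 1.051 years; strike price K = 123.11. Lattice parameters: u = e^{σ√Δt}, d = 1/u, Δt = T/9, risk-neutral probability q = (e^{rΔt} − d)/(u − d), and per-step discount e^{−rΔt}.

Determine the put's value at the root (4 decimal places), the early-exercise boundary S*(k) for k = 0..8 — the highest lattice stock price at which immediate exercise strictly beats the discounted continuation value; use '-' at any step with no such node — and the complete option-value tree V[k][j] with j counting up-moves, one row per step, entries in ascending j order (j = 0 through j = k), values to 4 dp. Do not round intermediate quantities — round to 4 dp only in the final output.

price = 14.6695
boundary = - - - - 72.3828 61.1811 72.3828 85.6353 101.3144
tree:
14.6695
20.9309 8.1741
29.0578 12.5318 3.6200
39.0872 18.7458 6.0521 1.0626
50.7272 27.2080 9.9496 1.9580 0.1167
61.9289 38.0359 16.0061 3.5966 0.2270 0.0000
71.3971 50.7272 25.0078 6.5839 0.4414 0.0000 0.0000
79.3999 61.9289 37.4747 12.0057 0.8584 0.0000 0.0000 0.0000
86.1643 71.3971 50.7272 21.7956 1.6692 0.0000 0.0000 0.0000 0.0000
91.8819 79.3999 61.9289 37.4747 3.2460 0.0000 0.0000 0.0000 0.0000 0.0000

params: Δt=0.11678 u=1.18309 d=0.84524 q=0.48166 e^(-rΔt)=0.99209
t_9 payoffs: 91.8819 79.3999 61.9289 37.4747 3.2460 0.0000 0.0000 0.0000 0.0000 0.0000
t_8: node(8,0) S=36.9457 payoff=86.1643 vs cont=85.1906 → 86.1643 [stop]  node(8,1) S=51.7129 payoff=71.3971 vs cont=70.4233 → 71.3971 [stop]  node(8,2) S=72.3828 payoff=50.7272 vs cont=49.7535 → 50.7272 [stop]  node(8,3) S=101.3144 payoff=21.7956 vs cont=20.8219 → 21.7956 [stop]  node(8,4) S=141.8100 payoff=0.0000 vs cont=1.6692 → 1.6692 [wait]  node(8,5) S=198.4919 payoff=0.0000 vs cont=0.0000 → 0.0000 [wait]  node(8,6) S=277.8296 payoff=0.0000 vs cont=0.0000 → 0.0000 [wait]  node(8,7) S=388.8790 payoff=0.0000 vs cont=0.0000 → 0.0000 [wait]  node(8,8) S=544.3150 payoff=0.0000 vs cont=0.0000 → 0.0000 [wait]  ⇒ S*(8)=101.3144
t_7: node(7,0) S=43.7101 payoff=79.3999 vs cont=78.4262 → 79.3999 [stop]  node(7,1) S=61.1811 payoff=61.9289 vs cont=60.9552 → 61.9289 [stop]  node(7,2) S=85.6353 payoff=37.4747 vs cont=36.5009 → 37.4747 [stop]  node(7,3) S=119.8640 payoff=3.2460 vs cont=12.0057 → 12.0057 [wait]  node(7,4) S=167.7740 payoff=0.0000 vs cont=0.8584 → 0.8584 [wait]  node(7,5) S=234.8338 payoff=0.0000 vs cont=0.0000 → 0.0000 [wait]  node(7,6) S=328.6976 payoff=0.0000 vs cont=0.0000 → 0.0000 [wait]  node(7,7) S=460.0790 payoff=0.0000 vs cont=0.0000 → 0.0000 [wait]  ⇒ S*(7)=85.6353
t_6: node(6,0) S=51.7129 payoff=71.3971 vs cont=70.4233 → 71.3971 [stop]  node(6,1) S=72.3828 payoff=50.7272 vs cont=49.7535 → 50.7272 [stop]  node(6,2) S=101.3144 payoff=21.7956 vs cont=25.0078 → 25.0078 [wait]  node(6,3) S=141.8100 payoff=0.0000 vs cont=6.5839 → 6.5839 [wait]  node(6,4) S=198.4919 payoff=0.0000 vs cont=0.4414 → 0.4414 [wait]  node(6,5) S=277.8296 payoff=0.0000 vs cont=0.0000 → 0.0000 [wait]  node(6,6) S=388.8790 payoff=0.0000 vs cont=0.0000 → 0.0000 [wait]  ⇒ S*(6)=72.3828
t_5: node(5,0) S=61.1811 payoff=61.9289 vs cont=60.9552 → 61.9289 [stop]  node(5,1) S=85.6353 payoff=37.4747 vs cont=38.0359 → 38.0359 [wait]  node(5,2) S=119.8640 payoff=3.2460 vs cont=16.0061 → 16.0061 [wait]  node(5,3) S=167.7740 payoff=0.0000 vs cont=3.5966 → 3.5966 [wait]  node(5,4) S=234.8338 payoff=0.0000 vs cont=0.2270 → 0.2270 [wait]  node(5,5) S=328.6976 payoff=0.0000 vs cont=0.0000 → 0.0000 [wait]  ⇒ S*(5)=61.1811
t_4: node(4,0) S=72.3828 payoff=50.7272 vs cont=50.0217 → 50.7272 [stop]  node(4,1) S=101.3144 payoff=21.7956 vs cont=27.2080 → 27.2080 [wait]  node(4,2) S=141.8100 payoff=0.0000 vs cont=9.9496 → 9.9496 [wait]  node(4,3) S=198.4919 payoff=0.0000 vs cont=1.9580 → 1.9580 [wait]  node(4,4) S=277.8296 payoff=0.0000 vs cont=0.1167 → 0.1167 [wait]  ⇒ S*(4)=72.3828
t_3: node(3,0) S=85.6353 payoff=37.4747 vs cont=39.0872 → 39.0872 [wait]  node(3,1) S=119.8640 payoff=3.2460 vs cont=18.7458 → 18.7458 [wait]  node(3,2) S=167.7740 payoff=0.0000 vs cont=6.0521 → 6.0521 [wait]  node(3,3) S=234.8338 payoff=0.0000 vs cont=1.0626 → 1.0626 [wait]  ⇒ S*(3)=-
t_2: node(2,0) S=101.3144 payoff=21.7956 vs cont=29.0578 → 29.0578 [wait]  node(2,1) S=141.8100 payoff=0.0000 vs cont=12.5318 → 12.5318 [wait]  node(2,2) S=198.4919 payoff=0.0000 vs cont=3.6200 → 3.6200 [wait]  ⇒ S*(2)=-
t_1: node(1,0) S=119.8640 payoff=3.2460 vs cont=20.9309 → 20.9309 [wait]  node(1,1) S=167.7740 payoff=0.0000 vs cont=8.1741 → 8.1741 [wait]  ⇒ S*(1)=-
t_0: node(0,0) S=141.8100 payoff=0.0000 vs cont=14.6695 → 14.6695 [wait]  ⇒ S*(0)=-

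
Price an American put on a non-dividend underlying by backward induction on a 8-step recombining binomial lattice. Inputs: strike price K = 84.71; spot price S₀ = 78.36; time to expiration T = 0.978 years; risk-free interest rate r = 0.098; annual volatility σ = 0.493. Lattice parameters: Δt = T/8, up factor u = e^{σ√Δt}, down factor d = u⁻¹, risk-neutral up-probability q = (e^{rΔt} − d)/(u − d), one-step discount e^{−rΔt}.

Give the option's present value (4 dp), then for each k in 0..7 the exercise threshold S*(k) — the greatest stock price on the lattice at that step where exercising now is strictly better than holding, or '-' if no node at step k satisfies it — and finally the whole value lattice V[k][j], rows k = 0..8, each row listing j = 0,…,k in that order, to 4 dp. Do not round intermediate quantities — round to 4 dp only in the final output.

price = 15.7179
boundary = - - - 46.7209 55.5102 46.7209 55.5102 65.9528
tree:
15.7179
21.7997 9.8186
29.2933 14.5906 5.1281
37.9891 21.0255 8.2987 1.9774
45.3867 29.1998 13.0938 3.5471 0.4037
51.6129 37.9891 19.9926 6.2858 0.8040 0.0000
56.8534 45.3867 29.1998 10.9684 1.6012 0.0000 0.0000
61.2641 51.6129 37.9891 18.7572 3.1886 0.0000 0.0000 0.0000
64.9764 56.8534 45.3867 29.1998 6.3500 0.0000 0.0000 0.0000 0.0000

Δt=0.12225  u=1.18812  d=0.84166  q=0.49180  discount=0.98809
step 8 (expiry): payoffs max(K−S,0) = 64.9764 56.8534 45.3867 29.1998 6.3500 0.0000 0.0000 0.0000 0.0000
step 7: (k=7,j=0): S=23.4459, (K−S)⁺=61.2641, hold=60.2553 ⇒ V=61.2641 exercise | (k=7,j=1): S=33.0971, (K−S)⁺=51.6129, hold=50.6041 ⇒ V=51.6129 exercise | (k=7,j=2): S=46.7209, (K−S)⁺=37.9891, hold=36.9803 ⇒ V=37.9891 exercise | (k=7,j=3): S=65.9528, (K−S)⁺=18.7572, hold=17.7484 ⇒ V=18.7572 exercise | (k=7,j=4): S=93.1012, (K−S)⁺=0.0000, hold=3.1886 ⇒ V=3.1886 continue | (k=7,j=5): S=131.4248, (K−S)⁺=0.0000, hold=0.0000 ⇒ V=0.0000 continue | (k=7,j=6): S=185.5237, (K−S)⁺=0.0000, hold=0.0000 ⇒ V=0.0000 continue | (k=7,j=7): S=261.8915, (K−S)⁺=0.0000, hold=0.0000 ⇒ V=0.0000 continue  boundary S*=65.9528
step 6: (k=6,j=0): S=27.8566, (K−S)⁺=56.8534, hold=55.8446 ⇒ V=56.8534 exercise | (k=6,j=1): S=39.3233, (K−S)⁺=45.3867, hold=44.3778 ⇒ V=45.3867 exercise | (k=6,j=2): S=55.5102, (K−S)⁺=29.1998, hold=28.1910 ⇒ V=29.1998 exercise | (k=6,j=3): S=78.3600, (K−S)⁺=6.3500, hold=10.9684 ⇒ V=10.9684 continue | (k=6,j=4): S=110.6156, (K−S)⁺=0.0000, hold=1.6012 ⇒ V=1.6012 continue | (k=6,j=5): S=156.1487, (K−S)⁺=0.0000, hold=0.0000 ⇒ V=0.0000 continue | (k=6,j=6): S=220.4248, (K−S)⁺=0.0000, hold=0.0000 ⇒ V=0.0000 continue  boundary S*=55.5102
step 5: (k=5,j=0): S=33.0971, (K−S)⁺=51.6129, hold=50.6041 ⇒ V=51.6129 exercise | (k=5,j=1): S=46.7209, (K−S)⁺=37.9891, hold=36.9803 ⇒ V=37.9891 exercise | (k=5,j=2): S=65.9528, (K−S)⁺=18.7572, hold=19.9926 ⇒ V=19.9926 continue | (k=5,j=3): S=93.1012, (K−S)⁺=0.0000, hold=6.2858 ⇒ V=6.2858 continue | (k=5,j=4): S=131.4248, (K−S)⁺=0.0000, hold=0.8040 ⇒ V=0.8040 continue | (k=5,j=5): S=185.5237, (K−S)⁺=0.0000, hold=0.0000 ⇒ V=0.0000 continue  boundary S*=46.7209
step 4: (k=4,j=0): S=39.3233, (K−S)⁺=45.3867, hold=44.3778 ⇒ V=45.3867 exercise | (k=4,j=1): S=55.5102, (K−S)⁺=29.1998, hold=28.7914 ⇒ V=29.1998 exercise | (k=4,j=2): S=78.3600, (K−S)⁺=6.3500, hold=13.0938 ⇒ V=13.0938 continue | (k=4,j=3): S=110.6156, (K−S)⁺=0.0000, hold=3.5471 ⇒ V=3.5471 continue | (k=4,j=4): S=156.1487, (K−S)⁺=0.0000, hold=0.4037 ⇒ V=0.4037 continue  boundary S*=55.5102
step 3: (k=3,j=0): S=46.7209, (K−S)⁺=37.9891, hold=36.9803 ⇒ V=37.9891 exercise | (k=3,j=1): S=65.9528, (K−S)⁺=18.7572, hold=21.0255 ⇒ V=21.0255 continue | (k=3,j=2): S=93.1012, (K−S)⁺=0.0000, hold=8.2987 ⇒ V=8.2987 continue | (k=3,j=3): S=131.4248, (K−S)⁺=0.0000, hold=1.9774 ⇒ V=1.9774 continue  boundary S*=46.7209
step 2: (k=2,j=0): S=55.5102, (K−S)⁺=29.1998, hold=29.2933 ⇒ V=29.2933 continue | (k=2,j=1): S=78.3600, (K−S)⁺=6.3500, hold=14.5906 ⇒ V=14.5906 continue | (k=2,j=2): S=110.6156, (K−S)⁺=0.0000, hold=5.1281 ⇒ V=5.1281 continue  boundary S*=-
step 1: (k=1,j=0): S=65.9528, (K−S)⁺=18.7572, hold=21.7997 ⇒ V=21.7997 continue | (k=1,j=1): S=93.1012, (K−S)⁺=0.0000, hold=9.8186 ⇒ V=9.8186 continue  boundary S*=-
step 0: (k=0,j=0): S=78.3600, (K−S)⁺=6.3500, hold=15.7179 ⇒ V=15.7179 continue  boundary S*=-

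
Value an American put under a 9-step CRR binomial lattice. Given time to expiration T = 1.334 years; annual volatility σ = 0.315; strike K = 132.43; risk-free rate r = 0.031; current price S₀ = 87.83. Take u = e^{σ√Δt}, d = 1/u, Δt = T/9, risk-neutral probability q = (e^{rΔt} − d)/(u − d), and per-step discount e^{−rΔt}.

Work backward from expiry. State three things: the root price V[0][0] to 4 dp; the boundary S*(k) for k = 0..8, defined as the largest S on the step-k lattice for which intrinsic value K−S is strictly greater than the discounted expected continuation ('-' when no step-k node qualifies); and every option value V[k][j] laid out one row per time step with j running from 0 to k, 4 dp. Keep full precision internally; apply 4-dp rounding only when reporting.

Δt=0.14822, u=1.12893, d=0.88579, q=0.48866, disc=e^(-rΔt)=0.99542
k=9 terminal: V=max(K-S,0) → 102.9433 94.8495 84.5339 71.3868 54.6309 33.2757 6.0587 0.0000 0.0000 0.0000
k=8: j=0 S=33.2885 intr=99.1415 cont=98.5344 V=99.1415[EX]; j=1 S=42.4259 intr=90.0041 cont=89.3970 V=90.0041[EX]; j=2 S=54.0715 intr=78.3585 cont=77.7514 V=78.3585[EX]; j=3 S=68.9137 intr=63.5163 cont=62.9092 V=63.5163[EX]; j=4 S=87.8300 intr=44.6000 cont=43.9929 V=44.6000[EX]; j=5 S=111.9386 intr=20.4914 cont=19.8843 V=20.4914[EX]; j=6 S=142.6649 intr=0.0000 cont=3.0838 V=3.0838[hold]; j=7 S=181.8253 intr=0.0000 cont=0.0000 V=0.0000[hold]; j=8 S=231.7349 intr=0.0000 cont=0.0000 V=0.0000[hold]  S*(8)=111.9386
k=7: j=0 S=37.5805 intr=94.8495 cont=94.2424 V=94.8495[EX]; j=1 S=47.8961 intr=84.5339 cont=83.9268 V=84.5339[EX]; j=2 S=61.0432 intr=71.3868 cont=70.7797 V=71.3868[EX]; j=3 S=77.7991 intr=54.6309 cont=54.0238 V=54.6309[EX]; j=4 S=99.1543 intr=33.2757 cont=32.6686 V=33.2757[EX]; j=5 S=126.3713 intr=6.0587 cont=11.9301 V=11.9301[hold]; j=6 S=161.0593 intr=0.0000 cont=1.5697 V=1.5697[hold]; j=7 S=205.2688 intr=0.0000 cont=0.0000 V=0.0000[hold]  S*(7)=99.1543
k=6: j=0 S=42.4259 intr=90.0041 cont=89.3970 V=90.0041[EX]; j=1 S=54.0715 intr=78.3585 cont=77.7514 V=78.3585[EX]; j=2 S=68.9137 intr=63.5163 cont=62.9092 V=63.5163[EX]; j=3 S=87.8300 intr=44.6000 cont=43.9929 V=44.6000[EX]; j=4 S=111.9386 intr=20.4914 cont=22.7402 V=22.7402[hold]; j=5 S=142.6649 intr=0.0000 cont=6.8359 V=6.8359[hold]; j=6 S=181.8253 intr=0.0000 cont=0.7989 V=0.7989[hold]  S*(6)=87.8300
k=5: j=0 S=47.8961 intr=84.5339 cont=83.9268 V=84.5339[EX]; j=1 S=61.0432 intr=71.3868 cont=70.7797 V=71.3868[EX]; j=2 S=77.7991 intr=54.6309 cont=54.0238 V=54.6309[EX]; j=3 S=99.1543 intr=33.2757 cont=33.7625 V=33.7625[hold]; j=4 S=126.3713 intr=6.0587 cont=14.8998 V=14.8998[hold]; j=5 S=161.0593 intr=0.0000 cont=3.8680 V=3.8680[hold]  S*(5)=77.7991
k=4: j=0 S=54.0715 intr=78.3585 cont=77.7514 V=78.3585[EX]; j=1 S=68.9137 intr=63.5163 cont=62.9092 V=63.5163[EX]; j=2 S=87.8300 intr=44.6000 cont=44.2297 V=44.6000[EX]; j=3 S=111.9386 intr=20.4914 cont=24.4325 V=24.4325[hold]; j=4 S=142.6649 intr=0.0000 cont=9.4654 V=9.4654[hold]  S*(4)=87.8300
k=3: j=0 S=61.0432 intr=71.3868 cont=70.7797 V=71.3868[EX]; j=1 S=77.7991 intr=54.6309 cont=54.0238 V=54.6309[EX]; j=2 S=99.1543 intr=33.2757 cont=34.5857 V=34.5857[hold]; j=3 S=126.3713 intr=6.0587 cont=17.0402 V=17.0402[hold]  S*(3)=77.7991
k=2: j=0 S=68.9137 intr=63.5163 cont=62.9092 V=63.5163[EX]; j=1 S=87.8300 intr=44.6000 cont=44.6301 V=44.6301[hold]; j=2 S=111.9386 intr=20.4914 cont=25.8927 V=25.8927[hold]  S*(2)=68.9137
k=1: j=0 S=77.7991 intr=54.6309 cont=54.0385 V=54.6309[EX]; j=1 S=99.1543 intr=33.2757 cont=35.3112 V=35.3112[hold]  S*(1)=77.7991
k=0: j=0 S=87.8300 intr=44.6000 cont=44.9830 V=44.9830[hold]  S*(0)=-

price = 44.9830
boundary = - 77.7991 68.9137 77.7991 87.8300 77.7991 87.8300 99.1543 111.9386
tree:
44.9830
54.6309 35.3112
63.5163 44.6301 25.8927
71.3868 54.6309 34.5857 17.0402
78.3585 63.5163 44.6000 24.4325 9.4654
84.5339 71.3868 54.6309 33.7625 14.8998 3.8680
90.0041 78.3585 63.5163 44.6000 22.7402 6.8359 0.7989
94.8495 84.5339 71.3868 54.6309 33.2757 11.9301 1.5697 0.0000
99.1415 90.0041 78.3585 63.5163 44.6000 20.4914 3.0838 0.0000 0.0000
102.9433 94.8495 84.5339 71.3868 54.6309 33.2757 6.0587 0.0000 0.0000 0.0000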